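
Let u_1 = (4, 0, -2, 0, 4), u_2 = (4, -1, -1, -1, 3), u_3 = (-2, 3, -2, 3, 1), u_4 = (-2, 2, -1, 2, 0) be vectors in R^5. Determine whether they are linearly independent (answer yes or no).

no

Form the matrix with these vectors as rows and row reduce.
R2 ← R2 − R1: [0, -1, 1, -1, -1]
R3 ← R3 + (1/2)·R1: [0, 3, -3, 3, 3]
R4 ← R4 + (1/2)·R1: [0, 2, -2, 2, 2]
R3 ← R3 + (3)·R2: [0, 0, 0, 0, 0]
R4 ← R4 + (2)·R2: [0, 0, 0, 0, 0]
2 nonzero rows, so the 4 vectors span a space of dimension 2.
Since 2 < 4, the vectors are linearly dependent.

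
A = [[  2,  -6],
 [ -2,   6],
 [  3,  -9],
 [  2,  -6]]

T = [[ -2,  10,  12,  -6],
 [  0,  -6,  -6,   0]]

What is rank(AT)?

1

First compute AT:
[[ -4,  56,  60, -12],
 [  4, -56, -60,  12],
 [ -6,  84,  90, -18],
 [ -4,  56,  60, -12]]
Now row reduce the product.
R2 ← R2 + R1: [0, 0, 0, 0]
R3 ← R3 − (3/2)·R1: [0, 0, 0, 0]
R4 ← R4 − R1: [0, 0, 0, 0]
1 nonzero row, so rank(AT) = 1.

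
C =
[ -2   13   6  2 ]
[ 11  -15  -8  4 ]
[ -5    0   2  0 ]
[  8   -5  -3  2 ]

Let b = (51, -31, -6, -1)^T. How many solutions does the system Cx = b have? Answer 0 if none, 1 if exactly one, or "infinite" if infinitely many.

Row reduce the augmented matrix [C | b].
R2 ← R2 + (11/2)·R1: [0, 113/2, 25, 15, 499/2]
R3 ← R3 − (5/2)·R1: [0, -65/2, -13, -5, -267/2]
R4 ← R4 + (4)·R1: [0, 47, 21, 10, 203]
R3 ← R3 + (65/113)·R2: [0, 0, 156/113, 410/113, 1132/113]
R4 ← R4 − (94/113)·R2: [0, 0, 23/113, -280/113, -514/113]
R4 ← R4 − (23/156)·R3: [0, 0, 0, -235/78, -235/39]
The echelon form has 4 nonzero rows, and every pivot lies in the first 4 columns, so rank(C) = rank([C|b]) = 4.
The system is consistent.
rank = 4 = number of unknowns, so the solution is unique.

1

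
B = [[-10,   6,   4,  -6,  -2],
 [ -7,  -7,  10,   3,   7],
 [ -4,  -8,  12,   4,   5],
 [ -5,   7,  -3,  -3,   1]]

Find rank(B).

4

Row reduce to echelon form.
R2 ← R2 − (7/10)·R1: [0, -56/5, 36/5, 36/5, 42/5]
R3 ← R3 − (2/5)·R1: [0, -52/5, 52/5, 32/5, 29/5]
R4 ← R4 − (1/2)·R1: [0, 4, -5, 0, 2]
R3 ← R3 − (13/14)·R2: [0, 0, 26/7, -2/7, -2]
R4 ← R4 + (5/14)·R2: [0, 0, -17/7, 18/7, 5]
R4 ← R4 + (17/26)·R3: [0, 0, 0, 31/13, 48/13]
Echelon form has 4 nonzero rows, so rank(B) = 4.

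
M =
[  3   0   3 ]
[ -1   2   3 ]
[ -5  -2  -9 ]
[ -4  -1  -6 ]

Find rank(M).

2

Row reduce to echelon form.
R2 ← R2 + (1/3)·R1: [0, 2, 4]
R3 ← R3 + (5/3)·R1: [0, -2, -4]
R4 ← R4 + (4/3)·R1: [0, -1, -2]
R3 ← R3 + R2: [0, 0, 0]
R4 ← R4 + (1/2)·R2: [0, 0, 0]
Echelon form has 2 nonzero rows, so rank(M) = 2.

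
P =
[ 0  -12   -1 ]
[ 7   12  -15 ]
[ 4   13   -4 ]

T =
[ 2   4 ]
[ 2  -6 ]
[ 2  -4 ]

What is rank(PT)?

2

First compute PT:
[[-26,  76],
 [  8,  16],
 [ 26, -46]]
Now row reduce the product.
R2 ← R2 + (4/13)·R1: [0, 512/13]
R3 ← R3 + R1: [0, 30]
R3 ← R3 − (195/256)·R2: [0, 0]
2 nonzero rows, so rank(PT) = 2.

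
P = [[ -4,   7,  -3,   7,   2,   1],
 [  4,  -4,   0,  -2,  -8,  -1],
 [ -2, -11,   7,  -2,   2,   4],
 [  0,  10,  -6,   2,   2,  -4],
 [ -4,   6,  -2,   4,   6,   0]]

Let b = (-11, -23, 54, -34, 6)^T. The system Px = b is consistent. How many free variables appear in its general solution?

Row reduce the augmented matrix [P | b].
R2 ← R2 + R1: [0, 3, -3, 5, -6, 0, -34]
R3 ← R3 − (1/2)·R1: [0, -29/2, 17/2, -11/2, 1, 7/2, 119/2]
R5 ← R5 − R1: [0, -1, 1, -3, 4, -1, 17]
R3 ← R3 + (29/6)·R2: [0, 0, -6, 56/3, -28, 7/2, -629/6]
R4 ← R4 − (10/3)·R2: [0, 0, 4, -44/3, 22, -4, 238/3]
R5 ← R5 + (1/3)·R2: [0, 0, 0, -4/3, 2, -1, 17/3]
R4 ← R4 + (2/3)·R3: [0, 0, 0, -20/9, 10/3, -5/3, 85/9]
R5 ← R5 − (3/5)·R4: [0, 0, 0, 0, 0, 0, 0]
The echelon form has 4 nonzero rows, and every pivot lies in the first 6 columns, so rank(P) = rank([P|b]) = 4.
The system is consistent.
Free variables = (unknowns) − (rank) = 6 − 4 = 2.

2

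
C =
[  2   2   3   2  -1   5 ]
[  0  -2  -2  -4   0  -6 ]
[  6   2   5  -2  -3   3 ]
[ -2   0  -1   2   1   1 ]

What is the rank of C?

Row reduce to echelon form.
R3 ← R3 − (3)·R1: [0, -4, -4, -8, 0, -12]
R4 ← R4 + R1: [0, 2, 2, 4, 0, 6]
R3 ← R3 − (2)·R2: [0, 0, 0, 0, 0, 0]
R4 ← R4 + R2: [0, 0, 0, 0, 0, 0]
Echelon form has 2 nonzero rows, so rank(C) = 2.

2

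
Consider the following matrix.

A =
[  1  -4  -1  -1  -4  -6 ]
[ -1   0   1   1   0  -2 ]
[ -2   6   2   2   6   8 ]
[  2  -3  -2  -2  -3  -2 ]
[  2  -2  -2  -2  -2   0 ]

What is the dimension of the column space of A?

2

Row reduce to echelon form.
R2 ← R2 + R1: [0, -4, 0, 0, -4, -8]
R3 ← R3 + (2)·R1: [0, -2, 0, 0, -2, -4]
R4 ← R4 − (2)·R1: [0, 5, 0, 0, 5, 10]
R5 ← R5 − (2)·R1: [0, 6, 0, 0, 6, 12]
R3 ← R3 − (1/2)·R2: [0, 0, 0, 0, 0, 0]
R4 ← R4 + (5/4)·R2: [0, 0, 0, 0, 0, 0]
R5 ← R5 + (3/2)·R2: [0, 0, 0, 0, 0, 0]
Echelon form has 2 nonzero rows, so rank(A) = 2.
The column space has dimension equal to the rank: 2.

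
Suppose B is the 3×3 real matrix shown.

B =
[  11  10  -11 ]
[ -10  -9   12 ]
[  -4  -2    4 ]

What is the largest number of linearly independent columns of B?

Row reduce to echelon form.
R2 ← R2 + (10/11)·R1: [0, 1/11, 2]
R3 ← R3 + (4/11)·R1: [0, 18/11, 0]
R3 ← R3 − (18)·R2: [0, 0, -36]
Echelon form has 3 nonzero rows, so rank(B) = 3.
The rank gives the maximum number of linearly independent columns: 3.

3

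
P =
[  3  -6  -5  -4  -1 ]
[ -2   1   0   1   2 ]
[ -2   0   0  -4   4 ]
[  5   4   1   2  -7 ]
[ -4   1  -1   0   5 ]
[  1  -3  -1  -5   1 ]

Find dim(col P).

4

Row reduce to echelon form.
R2 ← R2 + (2/3)·R1: [0, -3, -10/3, -5/3, 4/3]
R3 ← R3 + (2/3)·R1: [0, -4, -10/3, -20/3, 10/3]
R4 ← R4 − (5/3)·R1: [0, 14, 28/3, 26/3, -16/3]
R5 ← R5 + (4/3)·R1: [0, -7, -23/3, -16/3, 11/3]
R6 ← R6 − (1/3)·R1: [0, -1, 2/3, -11/3, 4/3]
R3 ← R3 − (4/3)·R2: [0, 0, 10/9, -40/9, 14/9]
R4 ← R4 + (14/3)·R2: [0, 0, -56/9, 8/9, 8/9]
R5 ← R5 − (7/3)·R2: [0, 0, 1/9, -13/9, 5/9]
R6 ← R6 − (1/3)·R2: [0, 0, 16/9, -28/9, 8/9]
R4 ← R4 + (28/5)·R3: [0, 0, 0, -24, 48/5]
R5 ← R5 − (1/10)·R3: [0, 0, 0, -1, 2/5]
R6 ← R6 − (8/5)·R3: [0, 0, 0, 4, -8/5]
R5 ← R5 − (1/24)·R4: [0, 0, 0, 0, 0]
R6 ← R6 + (1/6)·R4: [0, 0, 0, 0, 0]
Echelon form has 4 nonzero rows, so rank(P) = 4.
The column space has dimension equal to the rank: 4.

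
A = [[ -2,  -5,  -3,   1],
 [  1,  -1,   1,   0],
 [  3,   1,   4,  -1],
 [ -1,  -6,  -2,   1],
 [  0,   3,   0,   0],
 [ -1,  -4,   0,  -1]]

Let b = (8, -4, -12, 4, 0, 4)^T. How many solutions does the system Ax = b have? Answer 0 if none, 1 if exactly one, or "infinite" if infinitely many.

infinite

Row reduce the augmented matrix [A | b].
R2 ← R2 + (1/2)·R1: [0, -7/2, -1/2, 1/2, 0]
R3 ← R3 + (3/2)·R1: [0, -13/2, -1/2, 1/2, 0]
R4 ← R4 − (1/2)·R1: [0, -7/2, -1/2, 1/2, 0]
R6 ← R6 − (1/2)·R1: [0, -3/2, 3/2, -3/2, 0]
R3 ← R3 − (13/7)·R2: [0, 0, 3/7, -3/7, 0]
R4 ← R4 − R2: [0, 0, 0, 0, 0]
R5 ← R5 + (6/7)·R2: [0, 0, -3/7, 3/7, 0]
R6 ← R6 − (3/7)·R2: [0, 0, 12/7, -12/7, 0]
R5 ← R5 + R3: [0, 0, 0, 0, 0]
R6 ← R6 − (4)·R3: [0, 0, 0, 0, 0]
The echelon form has 3 nonzero rows, and every pivot lies in the first 4 columns, so rank(A) = rank([A|b]) = 3.
The system is consistent.
rank = 3 < 4 unknowns, so there are infinitely many solutions.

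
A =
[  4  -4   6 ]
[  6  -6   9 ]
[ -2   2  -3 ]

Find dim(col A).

Row reduce to echelon form.
R2 ← R2 − (3/2)·R1: [0, 0, 0]
R3 ← R3 + (1/2)·R1: [0, 0, 0]
Echelon form has 1 nonzero row, so rank(A) = 1.
The column space has dimension equal to the rank: 1.

1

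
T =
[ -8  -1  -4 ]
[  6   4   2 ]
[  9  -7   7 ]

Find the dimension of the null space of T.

Row reduce to echelon form.
R2 ← R2 + (3/4)·R1: [0, 13/4, -1]
R3 ← R3 + (9/8)·R1: [0, -65/8, 5/2]
R3 ← R3 + (5/2)·R2: [0, 0, 0]
2 nonzero rows, so rank(T) = 2.
T has 3 columns; by rank–nullity, nullity = 3 − 2 = 1.

1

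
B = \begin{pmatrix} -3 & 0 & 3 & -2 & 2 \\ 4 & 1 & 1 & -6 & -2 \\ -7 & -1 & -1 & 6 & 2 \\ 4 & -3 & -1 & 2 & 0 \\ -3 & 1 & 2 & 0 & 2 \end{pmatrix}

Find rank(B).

4

Row reduce to echelon form.
R2 ← R2 + (4/3)·R1: [0, 1, 5, -26/3, 2/3]
R3 ← R3 − (7/3)·R1: [0, -1, -8, 32/3, -8/3]
R4 ← R4 + (4/3)·R1: [0, -3, 3, -2/3, 8/3]
R5 ← R5 − R1: [0, 1, -1, 2, 0]
R3 ← R3 + R2: [0, 0, -3, 2, -2]
R4 ← R4 + (3)·R2: [0, 0, 18, -80/3, 14/3]
R5 ← R5 − R2: [0, 0, -6, 32/3, -2/3]
R4 ← R4 + (6)·R3: [0, 0, 0, -44/3, -22/3]
R5 ← R5 − (2)·R3: [0, 0, 0, 20/3, 10/3]
R5 ← R5 + (5/11)·R4: [0, 0, 0, 0, 0]
Echelon form has 4 nonzero rows, so rank(B) = 4.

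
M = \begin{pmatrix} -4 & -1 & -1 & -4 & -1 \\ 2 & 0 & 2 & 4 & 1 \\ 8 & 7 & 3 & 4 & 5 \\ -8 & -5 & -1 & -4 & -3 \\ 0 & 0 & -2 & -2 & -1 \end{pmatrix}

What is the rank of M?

3

Row reduce to echelon form.
R2 ← R2 + (1/2)·R1: [0, -1/2, 3/2, 2, 1/2]
R3 ← R3 + (2)·R1: [0, 5, 1, -4, 3]
R4 ← R4 − (2)·R1: [0, -3, 1, 4, -1]
R3 ← R3 + (10)·R2: [0, 0, 16, 16, 8]
R4 ← R4 − (6)·R2: [0, 0, -8, -8, -4]
R4 ← R4 + (1/2)·R3: [0, 0, 0, 0, 0]
R5 ← R5 + (1/8)·R3: [0, 0, 0, 0, 0]
Echelon form has 3 nonzero rows, so rank(M) = 3.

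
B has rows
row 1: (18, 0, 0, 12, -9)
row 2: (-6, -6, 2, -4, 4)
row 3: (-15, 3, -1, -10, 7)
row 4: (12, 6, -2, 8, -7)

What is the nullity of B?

Row reduce to echelon form.
R2 ← R2 + (1/3)·R1: [0, -6, 2, 0, 1]
R3 ← R3 + (5/6)·R1: [0, 3, -1, 0, -1/2]
R4 ← R4 − (2/3)·R1: [0, 6, -2, 0, -1]
R3 ← R3 + (1/2)·R2: [0, 0, 0, 0, 0]
R4 ← R4 + R2: [0, 0, 0, 0, 0]
2 nonzero rows, so rank(B) = 2.
B has 5 columns; by rank–nullity, nullity = 5 − 2 = 3.

3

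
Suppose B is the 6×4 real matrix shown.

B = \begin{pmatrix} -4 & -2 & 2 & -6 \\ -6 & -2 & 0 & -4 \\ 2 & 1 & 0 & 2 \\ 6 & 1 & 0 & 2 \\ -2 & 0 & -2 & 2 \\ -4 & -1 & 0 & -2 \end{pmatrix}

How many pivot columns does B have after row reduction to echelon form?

3

Row reduce to echelon form.
R2 ← R2 − (3/2)·R1: [0, 1, -3, 5]
R3 ← R3 + (1/2)·R1: [0, 0, 1, -1]
R4 ← R4 + (3/2)·R1: [0, -2, 3, -7]
R5 ← R5 − (1/2)·R1: [0, 1, -3, 5]
R6 ← R6 − R1: [0, 1, -2, 4]
R4 ← R4 + (2)·R2: [0, 0, -3, 3]
R5 ← R5 − R2: [0, 0, 0, 0]
R6 ← R6 − R2: [0, 0, 1, -1]
R4 ← R4 + (3)·R3: [0, 0, 0, 0]
R6 ← R6 − R3: [0, 0, 0, 0]
Echelon form has 3 nonzero rows, so rank(B) = 3.
Each nonzero row contributes one pivot column: 3 pivot columns.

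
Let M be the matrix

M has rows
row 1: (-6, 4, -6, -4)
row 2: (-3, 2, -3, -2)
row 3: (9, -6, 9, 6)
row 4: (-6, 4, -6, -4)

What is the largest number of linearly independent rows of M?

1

Row reduce to echelon form.
R2 ← R2 − (1/2)·R1: [0, 0, 0, 0]
R3 ← R3 + (3/2)·R1: [0, 0, 0, 0]
R4 ← R4 − R1: [0, 0, 0, 0]
Echelon form has 1 nonzero row, so rank(M) = 1.
The rank gives the maximum number of linearly independent rows: 1.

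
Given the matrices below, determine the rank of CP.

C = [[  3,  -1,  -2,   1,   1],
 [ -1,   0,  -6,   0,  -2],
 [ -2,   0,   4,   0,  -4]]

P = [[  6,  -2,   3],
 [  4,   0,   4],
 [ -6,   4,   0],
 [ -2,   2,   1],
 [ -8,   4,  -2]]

2

First compute CP:
[[ 16,  -8,   4],
 [ 46, -30,   1],
 [ -4,   4,   2]]
Now row reduce the product.
R2 ← R2 − (23/8)·R1: [0, -7, -21/2]
R3 ← R3 + (1/4)·R1: [0, 2, 3]
R3 ← R3 + (2/7)·R2: [0, 0, 0]
2 nonzero rows, so rank(CP) = 2.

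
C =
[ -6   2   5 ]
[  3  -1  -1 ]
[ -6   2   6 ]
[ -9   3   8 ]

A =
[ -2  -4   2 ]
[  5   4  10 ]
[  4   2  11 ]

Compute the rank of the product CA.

First compute CA:
[[ 42,  42,  63],
 [-15, -18, -15],
 [ 46,  44,  74],
 [ 65,  64, 100]]
Now row reduce the product.
R2 ← R2 + (5/14)·R1: [0, -3, 15/2]
R3 ← R3 − (23/21)·R1: [0, -2, 5]
R4 ← R4 − (65/42)·R1: [0, -1, 5/2]
R3 ← R3 − (2/3)·R2: [0, 0, 0]
R4 ← R4 − (1/3)·R2: [0, 0, 0]
2 nonzero rows, so rank(CA) = 2.

2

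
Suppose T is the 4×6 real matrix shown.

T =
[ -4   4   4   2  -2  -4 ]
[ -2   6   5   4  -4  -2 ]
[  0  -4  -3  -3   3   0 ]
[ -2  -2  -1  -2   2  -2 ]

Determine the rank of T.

Row reduce to echelon form.
R2 ← R2 − (1/2)·R1: [0, 4, 3, 3, -3, 0]
R4 ← R4 − (1/2)·R1: [0, -4, -3, -3, 3, 0]
R3 ← R3 + R2: [0, 0, 0, 0, 0, 0]
R4 ← R4 + R2: [0, 0, 0, 0, 0, 0]
Echelon form has 2 nonzero rows, so rank(T) = 2.

2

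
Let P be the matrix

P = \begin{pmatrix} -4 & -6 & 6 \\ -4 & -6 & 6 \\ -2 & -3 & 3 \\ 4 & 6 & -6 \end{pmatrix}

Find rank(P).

1

Row reduce to echelon form.
R2 ← R2 − R1: [0, 0, 0]
R3 ← R3 − (1/2)·R1: [0, 0, 0]
R4 ← R4 + R1: [0, 0, 0]
Echelon form has 1 nonzero row, so rank(P) = 1.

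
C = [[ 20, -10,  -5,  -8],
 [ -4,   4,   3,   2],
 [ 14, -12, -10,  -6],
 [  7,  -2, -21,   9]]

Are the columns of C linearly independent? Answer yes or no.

Row reduce C to echelon form.
R2 ← R2 + (1/5)·R1: [0, 2, 2, 2/5]
R3 ← R3 − (7/10)·R1: [0, -5, -13/2, -2/5]
R4 ← R4 − (7/20)·R1: [0, 3/2, -77/4, 59/5]
R3 ← R3 + (5/2)·R2: [0, 0, -3/2, 3/5]
R4 ← R4 − (3/4)·R2: [0, 0, -83/4, 23/2]
R4 ← R4 − (83/6)·R3: [0, 0, 0, 16/5]
4 pivots among 4 columns.
Every column is a pivot column, so the columns are linearly independent.

yes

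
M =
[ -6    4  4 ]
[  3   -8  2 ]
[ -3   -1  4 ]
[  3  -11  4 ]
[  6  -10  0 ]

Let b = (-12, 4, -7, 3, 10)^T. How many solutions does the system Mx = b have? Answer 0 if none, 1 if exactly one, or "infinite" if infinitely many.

Row reduce the augmented matrix [M | b].
R2 ← R2 + (1/2)·R1: [0, -6, 4, -2]
R3 ← R3 − (1/2)·R1: [0, -3, 2, -1]
R4 ← R4 + (1/2)·R1: [0, -9, 6, -3]
R5 ← R5 + R1: [0, -6, 4, -2]
R3 ← R3 − (1/2)·R2: [0, 0, 0, 0]
R4 ← R4 − (3/2)·R2: [0, 0, 0, 0]
R5 ← R5 − R2: [0, 0, 0, 0]
The echelon form has 2 nonzero rows, and every pivot lies in the first 3 columns, so rank(M) = rank([M|b]) = 2.
The system is consistent.
rank = 2 < 3 unknowns, so there are infinitely many solutions.

infinite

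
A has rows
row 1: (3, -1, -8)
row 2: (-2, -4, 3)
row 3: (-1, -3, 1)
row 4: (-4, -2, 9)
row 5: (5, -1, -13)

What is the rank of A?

2

Row reduce to echelon form.
R2 ← R2 + (2/3)·R1: [0, -14/3, -7/3]
R3 ← R3 + (1/3)·R1: [0, -10/3, -5/3]
R4 ← R4 + (4/3)·R1: [0, -10/3, -5/3]
R5 ← R5 − (5/3)·R1: [0, 2/3, 1/3]
R3 ← R3 − (5/7)·R2: [0, 0, 0]
R4 ← R4 − (5/7)·R2: [0, 0, 0]
R5 ← R5 + (1/7)·R2: [0, 0, 0]
Echelon form has 2 nonzero rows, so rank(A) = 2.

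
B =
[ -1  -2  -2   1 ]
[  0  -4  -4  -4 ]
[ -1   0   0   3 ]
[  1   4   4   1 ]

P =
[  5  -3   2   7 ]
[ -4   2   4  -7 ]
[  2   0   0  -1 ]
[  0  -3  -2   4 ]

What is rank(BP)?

First compute BP:
[[ -1,  -4, -12,  13],
 [  8,   4,  -8,  16],
 [ -5,  -6,  -8,   5],
 [ -3,   2,  16, -21]]
Now row reduce the product.
R2 ← R2 + (8)·R1: [0, -28, -104, 120]
R3 ← R3 − (5)·R1: [0, 14, 52, -60]
R4 ← R4 − (3)·R1: [0, 14, 52, -60]
R3 ← R3 + (1/2)·R2: [0, 0, 0, 0]
R4 ← R4 + (1/2)·R2: [0, 0, 0, 0]
2 nonzero rows, so rank(BP) = 2.

2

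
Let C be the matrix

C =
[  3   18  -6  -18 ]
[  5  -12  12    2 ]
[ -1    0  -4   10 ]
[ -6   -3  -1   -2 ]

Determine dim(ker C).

1

Row reduce to echelon form.
R2 ← R2 − (5/3)·R1: [0, -42, 22, 32]
R3 ← R3 + (1/3)·R1: [0, 6, -6, 4]
R4 ← R4 + (2)·R1: [0, 33, -13, -38]
R3 ← R3 + (1/7)·R2: [0, 0, -20/7, 60/7]
R4 ← R4 + (11/14)·R2: [0, 0, 30/7, -90/7]
R4 ← R4 + (3/2)·R3: [0, 0, 0, 0]
3 nonzero rows, so rank(C) = 3.
C has 4 columns; by rank–nullity, nullity = 4 − 3 = 1.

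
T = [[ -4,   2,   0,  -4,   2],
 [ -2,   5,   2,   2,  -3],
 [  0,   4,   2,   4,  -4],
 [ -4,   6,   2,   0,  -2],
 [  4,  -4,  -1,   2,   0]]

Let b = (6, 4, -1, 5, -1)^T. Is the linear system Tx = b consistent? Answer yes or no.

Row reduce the augmented matrix [T | b].
R2 ← R2 − (1/2)·R1: [0, 4, 2, 4, -4, 1]
R4 ← R4 − R1: [0, 4, 2, 4, -4, -1]
R5 ← R5 + R1: [0, -2, -1, -2, 2, 5]
R3 ← R3 − R2: [0, 0, 0, 0, 0, -2]
R4 ← R4 − R2: [0, 0, 0, 0, 0, -2]
R5 ← R5 + (1/2)·R2: [0, 0, 0, 0, 0, 11/2]
R4 ← R4 − R3: [0, 0, 0, 0, 0, 0]
R5 ← R5 + (11/4)·R3: [0, 0, 0, 0, 0, 0]
The echelon form has 3 nonzero rows; the last pivot sits in the augmented column, so rank(T) = 2 but rank([T|b]) = 3.
Since the ranks differ, the system is inconsistent.

no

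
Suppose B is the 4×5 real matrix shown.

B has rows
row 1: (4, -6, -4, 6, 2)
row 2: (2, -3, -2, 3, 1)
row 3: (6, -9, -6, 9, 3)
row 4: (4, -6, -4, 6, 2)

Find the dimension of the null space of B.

4

Row reduce to echelon form.
R2 ← R2 − (1/2)·R1: [0, 0, 0, 0, 0]
R3 ← R3 − (3/2)·R1: [0, 0, 0, 0, 0]
R4 ← R4 − R1: [0, 0, 0, 0, 0]
1 nonzero row, so rank(B) = 1.
B has 5 columns; by rank–nullity, nullity = 5 − 1 = 4.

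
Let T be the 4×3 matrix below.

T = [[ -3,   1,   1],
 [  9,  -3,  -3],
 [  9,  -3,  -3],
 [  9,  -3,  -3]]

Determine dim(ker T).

Row reduce to echelon form.
R2 ← R2 + (3)·R1: [0, 0, 0]
R3 ← R3 + (3)·R1: [0, 0, 0]
R4 ← R4 + (3)·R1: [0, 0, 0]
1 nonzero row, so rank(T) = 1.
T has 3 columns; by rank–nullity, nullity = 3 − 1 = 2.

2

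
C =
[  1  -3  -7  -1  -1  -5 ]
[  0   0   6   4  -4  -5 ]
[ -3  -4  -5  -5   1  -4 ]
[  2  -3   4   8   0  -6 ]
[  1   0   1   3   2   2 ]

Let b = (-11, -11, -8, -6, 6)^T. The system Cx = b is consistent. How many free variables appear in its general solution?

1

Row reduce the augmented matrix [C | b].
R3 ← R3 + (3)·R1: [0, -13, -26, -8, -2, -19, -41]
R4 ← R4 − (2)·R1: [0, 3, 18, 10, 2, 4, 16]
R5 ← R5 − R1: [0, 3, 8, 4, 3, 7, 17]
Swap R2 ↔ R3
R4 ← R4 + (3/13)·R2: [0, 0, 12, 106/13, 20/13, -5/13, 85/13]
R5 ← R5 + (3/13)·R2: [0, 0, 2, 28/13, 33/13, 34/13, 98/13]
R4 ← R4 − (2)·R3: [0, 0, 0, 2/13, 124/13, 125/13, 371/13]
R5 ← R5 − (1/3)·R3: [0, 0, 0, 32/39, 151/39, 167/39, 437/39]
R5 ← R5 − (16/3)·R4: [0, 0, 0, 0, -47, -47, -141]
The echelon form has 5 nonzero rows, and every pivot lies in the first 6 columns, so rank(C) = rank([C|b]) = 5.
The system is consistent.
Free variables = (unknowns) − (rank) = 6 − 5 = 1.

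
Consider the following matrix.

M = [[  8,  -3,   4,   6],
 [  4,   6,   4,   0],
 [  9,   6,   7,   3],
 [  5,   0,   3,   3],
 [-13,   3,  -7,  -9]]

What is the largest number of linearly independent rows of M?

Row reduce to echelon form.
R2 ← R2 − (1/2)·R1: [0, 15/2, 2, -3]
R3 ← R3 − (9/8)·R1: [0, 75/8, 5/2, -15/4]
R4 ← R4 − (5/8)·R1: [0, 15/8, 1/2, -3/4]
R5 ← R5 + (13/8)·R1: [0, -15/8, -1/2, 3/4]
R3 ← R3 − (5/4)·R2: [0, 0, 0, 0]
R4 ← R4 − (1/4)·R2: [0, 0, 0, 0]
R5 ← R5 + (1/4)·R2: [0, 0, 0, 0]
Echelon form has 2 nonzero rows, so rank(M) = 2.
The rank gives the maximum number of linearly independent rows: 2.

2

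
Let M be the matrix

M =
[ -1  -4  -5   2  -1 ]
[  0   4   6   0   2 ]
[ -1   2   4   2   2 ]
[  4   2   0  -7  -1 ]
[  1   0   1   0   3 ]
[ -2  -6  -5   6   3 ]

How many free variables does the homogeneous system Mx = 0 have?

2

Row reduce to echelon form.
R3 ← R3 − R1: [0, 6, 9, 0, 3]
R4 ← R4 + (4)·R1: [0, -14, -20, 1, -5]
R5 ← R5 + R1: [0, -4, -4, 2, 2]
R6 ← R6 − (2)·R1: [0, 2, 5, 2, 5]
R3 ← R3 − (3/2)·R2: [0, 0, 0, 0, 0]
R4 ← R4 + (7/2)·R2: [0, 0, 1, 1, 2]
R5 ← R5 + R2: [0, 0, 2, 2, 4]
R6 ← R6 − (1/2)·R2: [0, 0, 2, 2, 4]
Swap R3 ↔ R4
R5 ← R5 − (2)·R3: [0, 0, 0, 0, 0]
R6 ← R6 − (2)·R3: [0, 0, 0, 0, 0]
3 nonzero rows, so rank(M) = 3.
M has 5 columns; by rank–nullity, nullity = 5 − 3 = 2.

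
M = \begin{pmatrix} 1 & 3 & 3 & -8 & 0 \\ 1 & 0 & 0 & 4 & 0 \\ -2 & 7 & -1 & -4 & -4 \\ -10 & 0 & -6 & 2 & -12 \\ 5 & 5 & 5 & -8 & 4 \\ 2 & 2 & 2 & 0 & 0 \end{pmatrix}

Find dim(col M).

4

Row reduce to echelon form.
R2 ← R2 − R1: [0, -3, -3, 12, 0]
R3 ← R3 + (2)·R1: [0, 13, 5, -20, -4]
R4 ← R4 + (10)·R1: [0, 30, 24, -78, -12]
R5 ← R5 − (5)·R1: [0, -10, -10, 32, 4]
R6 ← R6 − (2)·R1: [0, -4, -4, 16, 0]
R3 ← R3 + (13/3)·R2: [0, 0, -8, 32, -4]
R4 ← R4 + (10)·R2: [0, 0, -6, 42, -12]
R5 ← R5 − (10/3)·R2: [0, 0, 0, -8, 4]
R6 ← R6 − (4/3)·R2: [0, 0, 0, 0, 0]
R4 ← R4 − (3/4)·R3: [0, 0, 0, 18, -9]
R5 ← R5 + (4/9)·R4: [0, 0, 0, 0, 0]
Echelon form has 4 nonzero rows, so rank(M) = 4.
The column space has dimension equal to the rank: 4.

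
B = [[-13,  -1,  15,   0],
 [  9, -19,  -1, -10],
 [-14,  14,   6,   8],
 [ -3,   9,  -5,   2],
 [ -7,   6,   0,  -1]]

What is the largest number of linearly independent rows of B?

Row reduce to echelon form.
R2 ← R2 + (9/13)·R1: [0, -256/13, 122/13, -10]
R3 ← R3 − (14/13)·R1: [0, 196/13, -132/13, 8]
R4 ← R4 − (3/13)·R1: [0, 120/13, -110/13, 2]
R5 ← R5 − (7/13)·R1: [0, 85/13, -105/13, -1]
R3 ← R3 + (49/64)·R2: [0, 0, -95/32, 11/32]
R4 ← R4 + (15/32)·R2: [0, 0, -65/16, -43/16]
R5 ← R5 + (85/256)·R2: [0, 0, -635/128, -553/128]
R4 ← R4 − (26/19)·R3: [0, 0, 0, -60/19]
R5 ← R5 − (127/76)·R3: [0, 0, 0, -93/19]
R5 ← R5 − (31/20)·R4: [0, 0, 0, 0]
Echelon form has 4 nonzero rows, so rank(B) = 4.
The rank gives the maximum number of linearly independent rows: 4.

4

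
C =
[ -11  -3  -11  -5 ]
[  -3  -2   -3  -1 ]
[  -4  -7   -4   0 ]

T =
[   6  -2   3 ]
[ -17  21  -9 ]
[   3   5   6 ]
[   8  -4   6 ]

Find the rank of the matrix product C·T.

2

First compute CT:
[[-88, -76, -102],
 [ -1, -47, -15],
 [ 83, -159,  27]]
Now row reduce the product.
R2 ← R2 − (1/88)·R1: [0, -1015/22, -609/44]
R3 ← R3 + (83/88)·R1: [0, -5075/22, -3045/44]
R3 ← R3 − (5)·R2: [0, 0, 0]
2 nonzero rows, so rank(CT) = 2.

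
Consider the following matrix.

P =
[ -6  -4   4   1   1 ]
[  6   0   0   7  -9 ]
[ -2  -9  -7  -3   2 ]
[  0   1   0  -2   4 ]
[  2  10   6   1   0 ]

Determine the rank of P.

4

Row reduce to echelon form.
R2 ← R2 + R1: [0, -4, 4, 8, -8]
R3 ← R3 − (1/3)·R1: [0, -23/3, -25/3, -10/3, 5/3]
R5 ← R5 + (1/3)·R1: [0, 26/3, 22/3, 4/3, 1/3]
R3 ← R3 − (23/12)·R2: [0, 0, -16, -56/3, 17]
R4 ← R4 + (1/4)·R2: [0, 0, 1, 0, 2]
R5 ← R5 + (13/6)·R2: [0, 0, 16, 56/3, -17]
R4 ← R4 + (1/16)·R3: [0, 0, 0, -7/6, 49/16]
R5 ← R5 + R3: [0, 0, 0, 0, 0]
Echelon form has 4 nonzero rows, so rank(P) = 4.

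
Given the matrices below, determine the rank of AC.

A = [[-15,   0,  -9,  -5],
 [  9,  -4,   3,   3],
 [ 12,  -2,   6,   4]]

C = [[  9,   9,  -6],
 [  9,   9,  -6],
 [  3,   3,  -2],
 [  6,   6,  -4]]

1

First compute AC:
[[-192, -192, 128],
 [ 72,  72, -48],
 [132, 132, -88]]
Now row reduce the product.
R2 ← R2 + (3/8)·R1: [0, 0, 0]
R3 ← R3 + (11/16)·R1: [0, 0, 0]
1 nonzero row, so rank(AC) = 1.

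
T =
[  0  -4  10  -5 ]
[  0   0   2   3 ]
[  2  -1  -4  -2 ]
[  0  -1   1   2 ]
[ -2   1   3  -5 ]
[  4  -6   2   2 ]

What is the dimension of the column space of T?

4

Row reduce to echelon form.
Swap R1 ↔ R3
R5 ← R5 + R1: [0, 0, -1, -7]
R6 ← R6 − (2)·R1: [0, -4, 10, 6]
Swap R2 ↔ R3
R4 ← R4 − (1/4)·R2: [0, 0, -3/2, 13/4]
R6 ← R6 − R2: [0, 0, 0, 11]
R4 ← R4 + (3/4)·R3: [0, 0, 0, 11/2]
R5 ← R5 + (1/2)·R3: [0, 0, 0, -11/2]
R5 ← R5 + R4: [0, 0, 0, 0]
R6 ← R6 − (2)·R4: [0, 0, 0, 0]
Echelon form has 4 nonzero rows, so rank(T) = 4.
The column space has dimension equal to the rank: 4.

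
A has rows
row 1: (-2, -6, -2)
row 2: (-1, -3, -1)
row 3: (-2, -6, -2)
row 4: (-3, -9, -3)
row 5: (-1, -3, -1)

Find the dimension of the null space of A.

2

Row reduce to echelon form.
R2 ← R2 − (1/2)·R1: [0, 0, 0]
R3 ← R3 − R1: [0, 0, 0]
R4 ← R4 − (3/2)·R1: [0, 0, 0]
R5 ← R5 − (1/2)·R1: [0, 0, 0]
1 nonzero row, so rank(A) = 1.
A has 3 columns; by rank–nullity, nullity = 3 − 1 = 2.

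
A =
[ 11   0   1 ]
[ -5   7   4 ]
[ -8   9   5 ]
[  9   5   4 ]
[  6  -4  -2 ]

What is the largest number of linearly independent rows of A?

Row reduce to echelon form.
R2 ← R2 + (5/11)·R1: [0, 7, 49/11]
R3 ← R3 + (8/11)·R1: [0, 9, 63/11]
R4 ← R4 − (9/11)·R1: [0, 5, 35/11]
R5 ← R5 − (6/11)·R1: [0, -4, -28/11]
R3 ← R3 − (9/7)·R2: [0, 0, 0]
R4 ← R4 − (5/7)·R2: [0, 0, 0]
R5 ← R5 + (4/7)·R2: [0, 0, 0]
Echelon form has 2 nonzero rows, so rank(A) = 2.
The rank gives the maximum number of linearly independent rows: 2.

2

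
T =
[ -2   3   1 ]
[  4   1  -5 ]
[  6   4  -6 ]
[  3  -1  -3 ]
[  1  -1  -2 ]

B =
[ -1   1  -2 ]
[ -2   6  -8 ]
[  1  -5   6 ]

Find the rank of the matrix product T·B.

2

First compute TB:
[[ -3,  11, -14],
 [-11,  35, -46],
 [-20,  60, -80],
 [ -4,  12, -16],
 [ -1,   5,  -6]]
Now row reduce the product.
R2 ← R2 − (11/3)·R1: [0, -16/3, 16/3]
R3 ← R3 − (20/3)·R1: [0, -40/3, 40/3]
R4 ← R4 − (4/3)·R1: [0, -8/3, 8/3]
R5 ← R5 − (1/3)·R1: [0, 4/3, -4/3]
R3 ← R3 − (5/2)·R2: [0, 0, 0]
R4 ← R4 − (1/2)·R2: [0, 0, 0]
R5 ← R5 + (1/4)·R2: [0, 0, 0]
2 nonzero rows, so rank(TB) = 2.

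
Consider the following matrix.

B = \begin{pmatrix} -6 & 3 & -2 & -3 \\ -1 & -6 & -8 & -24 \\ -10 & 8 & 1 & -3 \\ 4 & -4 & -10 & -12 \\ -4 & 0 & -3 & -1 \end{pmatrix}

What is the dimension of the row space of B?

4

Row reduce to echelon form.
R2 ← R2 − (1/6)·R1: [0, -13/2, -23/3, -47/2]
R3 ← R3 − (5/3)·R1: [0, 3, 13/3, 2]
R4 ← R4 + (2/3)·R1: [0, -2, -34/3, -14]
R5 ← R5 − (2/3)·R1: [0, -2, -5/3, 1]
R3 ← R3 + (6/13)·R2: [0, 0, 31/39, -115/13]
R4 ← R4 − (4/13)·R2: [0, 0, -350/39, -88/13]
R5 ← R5 − (4/13)·R2: [0, 0, 9/13, 107/13]
R4 ← R4 + (350/31)·R3: [0, 0, 0, -3306/31]
R5 ← R5 − (27/31)·R3: [0, 0, 0, 494/31]
R5 ← R5 + (13/87)·R4: [0, 0, 0, 0]
Echelon form has 4 nonzero rows, so rank(B) = 4.
The row space has dimension equal to the rank: 4.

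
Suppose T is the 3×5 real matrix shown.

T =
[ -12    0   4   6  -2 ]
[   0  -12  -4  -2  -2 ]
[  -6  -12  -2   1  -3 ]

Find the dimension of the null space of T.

Row reduce to echelon form.
R3 ← R3 − (1/2)·R1: [0, -12, -4, -2, -2]
R3 ← R3 − R2: [0, 0, 0, 0, 0]
2 nonzero rows, so rank(T) = 2.
T has 5 columns; by rank–nullity, nullity = 5 − 2 = 3.

3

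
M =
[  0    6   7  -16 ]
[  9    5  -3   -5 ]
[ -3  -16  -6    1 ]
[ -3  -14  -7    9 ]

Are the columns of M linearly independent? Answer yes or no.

Row reduce M to echelon form.
Swap R1 ↔ R2
R3 ← R3 + (1/3)·R1: [0, -43/3, -7, -2/3]
R4 ← R4 + (1/3)·R1: [0, -37/3, -8, 22/3]
R3 ← R3 + (43/18)·R2: [0, 0, 175/18, -350/9]
R4 ← R4 + (37/18)·R2: [0, 0, 115/18, -230/9]
R4 ← R4 − (23/35)·R3: [0, 0, 0, 0]
3 pivots among 4 columns.
Only 3 < 4 pivot columns, so the columns are linearly dependent.

no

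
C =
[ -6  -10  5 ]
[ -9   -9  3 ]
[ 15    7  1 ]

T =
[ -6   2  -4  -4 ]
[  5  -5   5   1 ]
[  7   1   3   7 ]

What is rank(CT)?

2

First compute CT:
[[ 21,  43, -11,  49],
 [ 30,  30,   0,  48],
 [-48,  -4, -22, -46]]
Now row reduce the product.
R2 ← R2 − (10/7)·R1: [0, -220/7, 110/7, -22]
R3 ← R3 + (16/7)·R1: [0, 660/7, -330/7, 66]
R3 ← R3 + (3)·R2: [0, 0, 0, 0]
2 nonzero rows, so rank(CT) = 2.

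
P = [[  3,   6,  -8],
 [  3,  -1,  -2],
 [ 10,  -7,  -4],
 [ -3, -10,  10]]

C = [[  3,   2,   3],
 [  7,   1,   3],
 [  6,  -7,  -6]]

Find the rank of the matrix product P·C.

First compute PC:
[[  3,  68,  75],
 [-10,  19,  18],
 [-43,  41,  33],
 [-19, -86, -99]]
Now row reduce the product.
R2 ← R2 + (10/3)·R1: [0, 737/3, 268]
R3 ← R3 + (43/3)·R1: [0, 3047/3, 1108]
R4 ← R4 + (19/3)·R1: [0, 1034/3, 376]
R3 ← R3 − (277/67)·R2: [0, 0, 0]
R4 ← R4 − (94/67)·R2: [0, 0, 0]
2 nonzero rows, so rank(PC) = 2.

2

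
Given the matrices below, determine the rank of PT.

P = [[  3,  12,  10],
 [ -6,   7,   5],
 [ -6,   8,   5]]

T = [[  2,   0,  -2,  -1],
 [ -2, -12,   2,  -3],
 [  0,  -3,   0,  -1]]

First compute PT:
[[-18, -174,  18, -49],
 [-26, -99,  26, -20],
 [-28, -111,  28, -23]]
Now row reduce the product.
R2 ← R2 − (13/9)·R1: [0, 457/3, 0, 457/9]
R3 ← R3 − (14/9)·R1: [0, 479/3, 0, 479/9]
R3 ← R3 − (479/457)·R2: [0, 0, 0, 0]
2 nonzero rows, so rank(PT) = 2.

2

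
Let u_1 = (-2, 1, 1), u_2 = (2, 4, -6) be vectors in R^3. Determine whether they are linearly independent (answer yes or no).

yes

Form the matrix with these vectors as rows and row reduce.
R2 ← R2 + R1: [0, 5, -5]
2 nonzero rows, so the 2 vectors span a space of dimension 2.
Since 2 = 2, the vectors are linearly independent.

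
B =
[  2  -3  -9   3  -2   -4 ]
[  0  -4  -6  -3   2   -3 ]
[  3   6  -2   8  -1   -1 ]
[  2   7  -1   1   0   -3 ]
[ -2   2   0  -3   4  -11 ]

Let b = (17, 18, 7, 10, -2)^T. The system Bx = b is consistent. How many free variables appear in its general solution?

1

Row reduce the augmented matrix [B | b].
R3 ← R3 − (3/2)·R1: [0, 21/2, 23/2, 7/2, 2, 5, -37/2]
R4 ← R4 − R1: [0, 10, 8, -2, 2, 1, -7]
R5 ← R5 + R1: [0, -1, -9, 0, 2, -15, 15]
R3 ← R3 + (21/8)·R2: [0, 0, -17/4, -35/8, 29/4, -23/8, 115/4]
R4 ← R4 + (5/2)·R2: [0, 0, -7, -19/2, 7, -13/2, 38]
R5 ← R5 − (1/4)·R2: [0, 0, -15/2, 3/4, 3/2, -57/4, 21/2]
R4 ← R4 − (28/17)·R3: [0, 0, 0, -39/17, -84/17, -30/17, -159/17]
R5 ← R5 − (30/17)·R3: [0, 0, 0, 144/17, -192/17, -156/17, -684/17]
R5 ← R5 + (48/13)·R4: [0, 0, 0, 0, -384/13, -204/13, -972/13]
The echelon form has 5 nonzero rows, and every pivot lies in the first 6 columns, so rank(B) = rank([B|b]) = 5.
The system is consistent.
Free variables = (unknowns) − (rank) = 6 − 5 = 1.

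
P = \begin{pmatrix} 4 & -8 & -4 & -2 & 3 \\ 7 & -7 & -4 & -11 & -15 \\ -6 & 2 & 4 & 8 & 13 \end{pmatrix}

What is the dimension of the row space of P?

3

Row reduce to echelon form.
R2 ← R2 − (7/4)·R1: [0, 7, 3, -15/2, -81/4]
R3 ← R3 + (3/2)·R1: [0, -10, -2, 5, 35/2]
R3 ← R3 + (10/7)·R2: [0, 0, 16/7, -40/7, -80/7]
Echelon form has 3 nonzero rows, so rank(P) = 3.
The row space has dimension equal to the rank: 3.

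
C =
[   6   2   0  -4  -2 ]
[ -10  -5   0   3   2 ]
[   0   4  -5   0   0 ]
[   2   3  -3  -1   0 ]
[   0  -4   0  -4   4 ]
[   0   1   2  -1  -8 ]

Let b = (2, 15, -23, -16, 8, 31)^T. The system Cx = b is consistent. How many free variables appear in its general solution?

1

Row reduce the augmented matrix [C | b].
R2 ← R2 + (5/3)·R1: [0, -5/3, 0, -11/3, -4/3, 55/3]
R4 ← R4 − (1/3)·R1: [0, 7/3, -3, 1/3, 2/3, -50/3]
R3 ← R3 + (12/5)·R2: [0, 0, -5, -44/5, -16/5, 21]
R4 ← R4 + (7/5)·R2: [0, 0, -3, -24/5, -6/5, 9]
R5 ← R5 − (12/5)·R2: [0, 0, 0, 24/5, 36/5, -36]
R6 ← R6 + (3/5)·R2: [0, 0, 2, -16/5, -44/5, 42]
R4 ← R4 − (3/5)·R3: [0, 0, 0, 12/25, 18/25, -18/5]
R6 ← R6 + (2/5)·R3: [0, 0, 0, -168/25, -252/25, 252/5]
R5 ← R5 − (10)·R4: [0, 0, 0, 0, 0, 0]
R6 ← R6 + (14)·R4: [0, 0, 0, 0, 0, 0]
The echelon form has 4 nonzero rows, and every pivot lies in the first 5 columns, so rank(C) = rank([C|b]) = 4.
The system is consistent.
Free variables = (unknowns) − (rank) = 5 − 4 = 1.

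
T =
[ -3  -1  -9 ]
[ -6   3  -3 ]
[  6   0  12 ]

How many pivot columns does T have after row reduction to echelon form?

2

Row reduce to echelon form.
R2 ← R2 − (2)·R1: [0, 5, 15]
R3 ← R3 + (2)·R1: [0, -2, -6]
R3 ← R3 + (2/5)·R2: [0, 0, 0]
Echelon form has 2 nonzero rows, so rank(T) = 2.
Each nonzero row contributes one pivot column: 2 pivot columns.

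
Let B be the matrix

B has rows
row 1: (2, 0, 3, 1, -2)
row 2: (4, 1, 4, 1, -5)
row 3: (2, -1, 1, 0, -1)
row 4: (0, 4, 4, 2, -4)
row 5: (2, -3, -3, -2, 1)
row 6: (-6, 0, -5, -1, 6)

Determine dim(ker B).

Row reduce to echelon form.
R2 ← R2 − (2)·R1: [0, 1, -2, -1, -1]
R3 ← R3 − R1: [0, -1, -2, -1, 1]
R5 ← R5 − R1: [0, -3, -6, -3, 3]
R6 ← R6 + (3)·R1: [0, 0, 4, 2, 0]
R3 ← R3 + R2: [0, 0, -4, -2, 0]
R4 ← R4 − (4)·R2: [0, 0, 12, 6, 0]
R5 ← R5 + (3)·R2: [0, 0, -12, -6, 0]
R4 ← R4 + (3)·R3: [0, 0, 0, 0, 0]
R5 ← R5 − (3)·R3: [0, 0, 0, 0, 0]
R6 ← R6 + R3: [0, 0, 0, 0, 0]
3 nonzero rows, so rank(B) = 3.
B has 5 columns; by rank–nullity, nullity = 5 − 3 = 2.

2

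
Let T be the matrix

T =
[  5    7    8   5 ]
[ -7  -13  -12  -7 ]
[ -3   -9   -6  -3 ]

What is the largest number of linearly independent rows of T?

Row reduce to echelon form.
R2 ← R2 + (7/5)·R1: [0, -16/5, -4/5, 0]
R3 ← R3 + (3/5)·R1: [0, -24/5, -6/5, 0]
R3 ← R3 − (3/2)·R2: [0, 0, 0, 0]
Echelon form has 2 nonzero rows, so rank(T) = 2.
The rank gives the maximum number of linearly independent rows: 2.

2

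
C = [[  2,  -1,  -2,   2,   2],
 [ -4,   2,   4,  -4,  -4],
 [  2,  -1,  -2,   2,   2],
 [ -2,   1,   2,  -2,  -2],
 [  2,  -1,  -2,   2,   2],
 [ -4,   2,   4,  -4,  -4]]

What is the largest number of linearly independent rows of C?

Row reduce to echelon form.
R2 ← R2 + (2)·R1: [0, 0, 0, 0, 0]
R3 ← R3 − R1: [0, 0, 0, 0, 0]
R4 ← R4 + R1: [0, 0, 0, 0, 0]
R5 ← R5 − R1: [0, 0, 0, 0, 0]
R6 ← R6 + (2)·R1: [0, 0, 0, 0, 0]
Echelon form has 1 nonzero row, so rank(C) = 1.
The rank gives the maximum number of linearly independent rows: 1.

1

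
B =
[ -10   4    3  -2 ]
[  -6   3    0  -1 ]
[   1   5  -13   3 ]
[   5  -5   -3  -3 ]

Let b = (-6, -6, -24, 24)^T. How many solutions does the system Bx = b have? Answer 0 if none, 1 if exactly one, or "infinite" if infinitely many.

infinite

Row reduce the augmented matrix [B | b].
R2 ← R2 − (3/5)·R1: [0, 3/5, -9/5, 1/5, -12/5]
R3 ← R3 + (1/10)·R1: [0, 27/5, -127/10, 14/5, -123/5]
R4 ← R4 + (1/2)·R1: [0, -3, -3/2, -4, 21]
R3 ← R3 − (9)·R2: [0, 0, 7/2, 1, -3]
R4 ← R4 + (5)·R2: [0, 0, -21/2, -3, 9]
R4 ← R4 + (3)·R3: [0, 0, 0, 0, 0]
The echelon form has 3 nonzero rows, and every pivot lies in the first 4 columns, so rank(B) = rank([B|b]) = 3.
The system is consistent.
rank = 3 < 4 unknowns, so there are infinitely many solutions.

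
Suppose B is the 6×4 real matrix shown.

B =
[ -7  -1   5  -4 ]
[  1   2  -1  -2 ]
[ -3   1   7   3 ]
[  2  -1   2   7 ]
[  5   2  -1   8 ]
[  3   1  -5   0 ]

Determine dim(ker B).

0

Row reduce to echelon form.
R2 ← R2 + (1/7)·R1: [0, 13/7, -2/7, -18/7]
R3 ← R3 − (3/7)·R1: [0, 10/7, 34/7, 33/7]
R4 ← R4 + (2/7)·R1: [0, -9/7, 24/7, 41/7]
R5 ← R5 + (5/7)·R1: [0, 9/7, 18/7, 36/7]
R6 ← R6 + (3/7)·R1: [0, 4/7, -20/7, -12/7]
R3 ← R3 − (10/13)·R2: [0, 0, 66/13, 87/13]
R4 ← R4 + (9/13)·R2: [0, 0, 42/13, 53/13]
R5 ← R5 − (9/13)·R2: [0, 0, 36/13, 90/13]
R6 ← R6 − (4/13)·R2: [0, 0, -36/13, -12/13]
R4 ← R4 − (7/11)·R3: [0, 0, 0, -2/11]
R5 ← R5 − (6/11)·R3: [0, 0, 0, 36/11]
R6 ← R6 + (6/11)·R3: [0, 0, 0, 30/11]
R5 ← R5 + (18)·R4: [0, 0, 0, 0]
R6 ← R6 + (15)·R4: [0, 0, 0, 0]
4 nonzero rows, so rank(B) = 4.
B has 4 columns; by rank–nullity, nullity = 4 − 4 = 0.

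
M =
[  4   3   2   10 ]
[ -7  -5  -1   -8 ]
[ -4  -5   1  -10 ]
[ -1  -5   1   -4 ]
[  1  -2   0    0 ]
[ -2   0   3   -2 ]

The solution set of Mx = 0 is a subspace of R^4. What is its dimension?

Row reduce to echelon form.
R2 ← R2 + (7/4)·R1: [0, 1/4, 5/2, 19/2]
R3 ← R3 + R1: [0, -2, 3, 0]
R4 ← R4 + (1/4)·R1: [0, -17/4, 3/2, -3/2]
R5 ← R5 − (1/4)·R1: [0, -11/4, -1/2, -5/2]
R6 ← R6 + (1/2)·R1: [0, 3/2, 4, 3]
R3 ← R3 + (8)·R2: [0, 0, 23, 76]
R4 ← R4 + (17)·R2: [0, 0, 44, 160]
R5 ← R5 + (11)·R2: [0, 0, 27, 102]
R6 ← R6 − (6)·R2: [0, 0, -11, -54]
R4 ← R4 − (44/23)·R3: [0, 0, 0, 336/23]
R5 ← R5 − (27/23)·R3: [0, 0, 0, 294/23]
R6 ← R6 + (11/23)·R3: [0, 0, 0, -406/23]
R5 ← R5 − (7/8)·R4: [0, 0, 0, 0]
R6 ← R6 + (29/24)·R4: [0, 0, 0, 0]
4 nonzero rows, so rank(M) = 4.
M has 4 columns; by rank–nullity, nullity = 4 − 4 = 0.

0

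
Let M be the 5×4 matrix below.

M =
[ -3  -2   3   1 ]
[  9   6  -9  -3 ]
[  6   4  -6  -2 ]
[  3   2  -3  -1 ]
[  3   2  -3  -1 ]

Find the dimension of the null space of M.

3

Row reduce to echelon form.
R2 ← R2 + (3)·R1: [0, 0, 0, 0]
R3 ← R3 + (2)·R1: [0, 0, 0, 0]
R4 ← R4 + R1: [0, 0, 0, 0]
R5 ← R5 + R1: [0, 0, 0, 0]
1 nonzero row, so rank(M) = 1.
M has 4 columns; by rank–nullity, nullity = 4 − 1 = 3.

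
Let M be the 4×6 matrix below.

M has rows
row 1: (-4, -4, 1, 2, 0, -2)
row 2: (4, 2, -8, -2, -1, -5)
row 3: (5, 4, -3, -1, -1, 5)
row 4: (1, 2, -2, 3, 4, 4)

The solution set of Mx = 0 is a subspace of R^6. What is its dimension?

2

Row reduce to echelon form.
R2 ← R2 + R1: [0, -2, -7, 0, -1, -7]
R3 ← R3 + (5/4)·R1: [0, -1, -7/4, 3/2, -1, 5/2]
R4 ← R4 + (1/4)·R1: [0, 1, -7/4, 7/2, 4, 7/2]
R3 ← R3 − (1/2)·R2: [0, 0, 7/4, 3/2, -1/2, 6]
R4 ← R4 + (1/2)·R2: [0, 0, -21/4, 7/2, 7/2, 0]
R4 ← R4 + (3)·R3: [0, 0, 0, 8, 2, 18]
4 nonzero rows, so rank(M) = 4.
M has 6 columns; by rank–nullity, nullity = 6 − 4 = 2.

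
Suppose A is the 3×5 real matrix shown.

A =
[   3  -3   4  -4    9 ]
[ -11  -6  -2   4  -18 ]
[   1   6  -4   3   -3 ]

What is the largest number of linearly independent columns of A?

3

Row reduce to echelon form.
R2 ← R2 + (11/3)·R1: [0, -17, 38/3, -32/3, 15]
R3 ← R3 − (1/3)·R1: [0, 7, -16/3, 13/3, -6]
R3 ← R3 + (7/17)·R2: [0, 0, -2/17, -1/17, 3/17]
Echelon form has 3 nonzero rows, so rank(A) = 3.
The rank gives the maximum number of linearly independent columns: 3.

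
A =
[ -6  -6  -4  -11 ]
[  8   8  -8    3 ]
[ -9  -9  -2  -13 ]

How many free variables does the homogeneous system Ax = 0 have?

2

Row reduce to echelon form.
R2 ← R2 + (4/3)·R1: [0, 0, -40/3, -35/3]
R3 ← R3 − (3/2)·R1: [0, 0, 4, 7/2]
R3 ← R3 + (3/10)·R2: [0, 0, 0, 0]
2 nonzero rows, so rank(A) = 2.
A has 4 columns; by rank–nullity, nullity = 4 − 2 = 2.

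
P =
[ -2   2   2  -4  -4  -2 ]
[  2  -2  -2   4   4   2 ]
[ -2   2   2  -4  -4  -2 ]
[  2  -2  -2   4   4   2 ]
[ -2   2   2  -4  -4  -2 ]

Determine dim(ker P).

5

Row reduce to echelon form.
R2 ← R2 + R1: [0, 0, 0, 0, 0, 0]
R3 ← R3 − R1: [0, 0, 0, 0, 0, 0]
R4 ← R4 + R1: [0, 0, 0, 0, 0, 0]
R5 ← R5 − R1: [0, 0, 0, 0, 0, 0]
1 nonzero row, so rank(P) = 1.
P has 6 columns; by rank–nullity, nullity = 6 − 1 = 5.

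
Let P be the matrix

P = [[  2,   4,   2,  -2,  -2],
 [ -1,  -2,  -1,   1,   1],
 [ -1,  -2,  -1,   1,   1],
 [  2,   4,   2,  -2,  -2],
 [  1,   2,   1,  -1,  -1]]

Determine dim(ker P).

Row reduce to echelon form.
R2 ← R2 + (1/2)·R1: [0, 0, 0, 0, 0]
R3 ← R3 + (1/2)·R1: [0, 0, 0, 0, 0]
R4 ← R4 − R1: [0, 0, 0, 0, 0]
R5 ← R5 − (1/2)·R1: [0, 0, 0, 0, 0]
1 nonzero row, so rank(P) = 1.
P has 5 columns; by rank–nullity, nullity = 5 − 1 = 4.

4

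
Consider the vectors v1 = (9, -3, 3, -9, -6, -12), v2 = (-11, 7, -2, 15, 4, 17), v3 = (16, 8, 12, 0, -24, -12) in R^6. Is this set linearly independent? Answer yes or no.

Form the matrix with these vectors as rows and row reduce.
R2 ← R2 + (11/9)·R1: [0, 10/3, 5/3, 4, -10/3, 7/3]
R3 ← R3 − (16/9)·R1: [0, 40/3, 20/3, 16, -40/3, 28/3]
R3 ← R3 − (4)·R2: [0, 0, 0, 0, 0, 0]
2 nonzero rows, so the 3 vectors span a space of dimension 2.
Since 2 < 3, the vectors are linearly dependent.

no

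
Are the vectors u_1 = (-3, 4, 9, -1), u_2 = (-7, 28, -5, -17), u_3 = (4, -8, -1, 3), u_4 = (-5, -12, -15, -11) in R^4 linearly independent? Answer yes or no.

Form the matrix with these vectors as rows and row reduce.
R2 ← R2 − (7/3)·R1: [0, 56/3, -26, -44/3]
R3 ← R3 + (4/3)·R1: [0, -8/3, 11, 5/3]
R4 ← R4 − (5/3)·R1: [0, -56/3, -30, -28/3]
R3 ← R3 + (1/7)·R2: [0, 0, 51/7, -3/7]
R4 ← R4 + R2: [0, 0, -56, -24]
R4 ← R4 + (392/51)·R3: [0, 0, 0, -464/17]
4 nonzero rows, so the 4 vectors span a space of dimension 4.
Since 4 = 4, the vectors are linearly independent.

yes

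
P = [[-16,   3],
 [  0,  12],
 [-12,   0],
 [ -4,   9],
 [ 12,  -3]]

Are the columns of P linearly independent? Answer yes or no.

Row reduce P to echelon form.
R3 ← R3 − (3/4)·R1: [0, -9/4]
R4 ← R4 − (1/4)·R1: [0, 33/4]
R5 ← R5 + (3/4)·R1: [0, -3/4]
R3 ← R3 + (3/16)·R2: [0, 0]
R4 ← R4 − (11/16)·R2: [0, 0]
R5 ← R5 + (1/16)·R2: [0, 0]
2 pivots among 2 columns.
Every column is a pivot column, so the columns are linearly independent.

yes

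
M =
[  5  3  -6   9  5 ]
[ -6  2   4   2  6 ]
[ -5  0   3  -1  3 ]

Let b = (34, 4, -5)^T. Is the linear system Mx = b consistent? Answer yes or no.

yes

Row reduce the augmented matrix [M | b].
R2 ← R2 + (6/5)·R1: [0, 28/5, -16/5, 64/5, 12, 224/5]
R3 ← R3 + R1: [0, 3, -3, 8, 8, 29]
R3 ← R3 − (15/28)·R2: [0, 0, -9/7, 8/7, 11/7, 5]
The echelon form has 3 nonzero rows, and every pivot lies in the first 5 columns, so rank(M) = rank([M|b]) = 3.
The system is consistent.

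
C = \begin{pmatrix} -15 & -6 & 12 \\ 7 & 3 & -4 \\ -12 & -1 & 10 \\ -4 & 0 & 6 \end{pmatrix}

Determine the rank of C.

Row reduce to echelon form.
R2 ← R2 + (7/15)·R1: [0, 1/5, 8/5]
R3 ← R3 − (4/5)·R1: [0, 19/5, 2/5]
R4 ← R4 − (4/15)·R1: [0, 8/5, 14/5]
R3 ← R3 − (19)·R2: [0, 0, -30]
R4 ← R4 − (8)·R2: [0, 0, -10]
R4 ← R4 − (1/3)·R3: [0, 0, 0]
Echelon form has 3 nonzero rows, so rank(C) = 3.

3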